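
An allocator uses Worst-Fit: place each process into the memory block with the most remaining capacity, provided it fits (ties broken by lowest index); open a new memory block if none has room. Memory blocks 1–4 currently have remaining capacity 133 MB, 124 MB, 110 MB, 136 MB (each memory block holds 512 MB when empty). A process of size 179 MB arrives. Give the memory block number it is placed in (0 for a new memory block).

0

No memory block has ≥ 179 MB free, so a new memory block is opened.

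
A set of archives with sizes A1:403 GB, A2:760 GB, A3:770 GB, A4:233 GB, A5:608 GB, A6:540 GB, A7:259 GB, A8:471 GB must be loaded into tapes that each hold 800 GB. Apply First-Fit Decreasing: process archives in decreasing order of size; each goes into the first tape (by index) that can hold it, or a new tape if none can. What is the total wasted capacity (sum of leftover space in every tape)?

756

Sorted descending: 770, 760, 608, 540, 471, 403, 259, 233.
tape 1: place 770 GB, 30 GB left
tape 2: place 760 GB, 40 GB left
tape 3: place 608 GB, 192 GB left
tape 4: place 540 GB, 260 GB left
tape 5: place 471 GB, 329 GB left
tape 6: place 403 GB, 397 GB left
tape 4: place 259 GB, 1 GB left
tape 5: place 233 GB, 96 GB left
6 tapes × 800 GB = 4800 GB; used 4044 GB; unused 756 GB.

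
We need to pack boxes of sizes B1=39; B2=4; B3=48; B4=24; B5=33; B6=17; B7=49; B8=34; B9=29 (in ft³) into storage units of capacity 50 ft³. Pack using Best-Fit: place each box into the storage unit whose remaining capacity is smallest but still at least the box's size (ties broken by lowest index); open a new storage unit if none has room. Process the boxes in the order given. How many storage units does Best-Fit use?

B1 (39 ft³) → storage unit 1 (remaining 11 ft³)
B2 (4 ft³) → storage unit 1 (remaining 7 ft³)
B3 (48 ft³) → storage unit 2 (remaining 2 ft³)
B4 (24 ft³) → storage unit 3 (remaining 26 ft³)
B5 (33 ft³) → storage unit 4 (remaining 17 ft³)
B6 (17 ft³) → storage unit 4 (remaining 0 ft³)
B7 (49 ft³) → storage unit 5 (remaining 1 ft³)
B8 (34 ft³) → storage unit 6 (remaining 16 ft³)
B9 (29 ft³) → storage unit 7 (remaining 21 ft³)

7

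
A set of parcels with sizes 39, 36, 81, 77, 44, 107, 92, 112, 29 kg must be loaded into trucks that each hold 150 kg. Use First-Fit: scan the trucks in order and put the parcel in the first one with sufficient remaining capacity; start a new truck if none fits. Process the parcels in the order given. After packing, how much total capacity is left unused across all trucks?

283

truck 1: place 39 kg, 111 kg left
truck 1: place 36 kg, 75 kg left
truck 2: place 81 kg, 69 kg left
truck 3: place 77 kg, 73 kg left
truck 1: place 44 kg, 31 kg left
truck 4: place 107 kg, 43 kg left
truck 5: place 92 kg, 58 kg left
truck 6: place 112 kg, 38 kg left
truck 1: place 29 kg, 2 kg left
6 trucks × 150 kg = 900 kg; used 617 kg; unused 283 kg.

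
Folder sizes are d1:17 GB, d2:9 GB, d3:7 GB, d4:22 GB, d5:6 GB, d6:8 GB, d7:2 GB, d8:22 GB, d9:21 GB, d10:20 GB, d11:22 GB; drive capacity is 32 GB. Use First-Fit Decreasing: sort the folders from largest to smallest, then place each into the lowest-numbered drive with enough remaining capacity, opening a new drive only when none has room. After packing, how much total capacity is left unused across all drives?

Sorted descending: 22, 22, 22, 21, 20, 17, 9, 8, 7, 6, 2.
22 GB → drive 1 (remaining 10 GB)
22 GB → drive 2 (remaining 10 GB)
22 GB → drive 3 (remaining 10 GB)
21 GB → drive 4 (remaining 11 GB)
20 GB → drive 5 (remaining 12 GB)
17 GB → drive 6 (remaining 15 GB)
9 GB → drive 1 (remaining 1 GB)
8 GB → drive 2 (remaining 2 GB)
7 GB → drive 3 (remaining 3 GB)
6 GB → drive 4 (remaining 5 GB)
2 GB → drive 2 (remaining 0 GB)
6 drives × 32 GB = 192 GB; used 156 GB; unused 36 GB.

36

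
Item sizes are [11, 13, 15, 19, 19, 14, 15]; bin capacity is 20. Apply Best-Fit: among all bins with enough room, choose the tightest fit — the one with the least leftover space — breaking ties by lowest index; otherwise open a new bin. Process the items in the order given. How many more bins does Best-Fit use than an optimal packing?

0

Best-Fit: [11] [13] [15] [19] [19] [14] [15] → 7 bins.
7 items exceed 10 (half the capacity), and no two of those can share a bin, so at least 7 bins are needed.
So 7 is already optimal.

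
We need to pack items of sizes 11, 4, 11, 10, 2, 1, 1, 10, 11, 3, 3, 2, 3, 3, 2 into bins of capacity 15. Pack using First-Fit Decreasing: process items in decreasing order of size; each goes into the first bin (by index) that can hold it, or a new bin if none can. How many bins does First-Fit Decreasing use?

6

Sorted descending: 11, 11, 11, 10, 10, 4, 3, 3, 3, 3, 2, 2, 2, 1, 1.
bin 1: place 11, 4 left
bin 2: place 11, 4 left
bin 3: place 11, 4 left
bin 4: place 10, 5 left
bin 5: place 10, 5 left
bin 1: place 4, 0 left
bin 2: place 3, 1 left
bin 3: place 3, 1 left
bin 4: place 3, 2 left
bin 5: place 3, 2 left
bin 4: place 2, 0 left
bin 5: place 2, 0 left
bin 6: place 2, 13 left
bin 2: place 1, 0 left
bin 3: place 1, 0 left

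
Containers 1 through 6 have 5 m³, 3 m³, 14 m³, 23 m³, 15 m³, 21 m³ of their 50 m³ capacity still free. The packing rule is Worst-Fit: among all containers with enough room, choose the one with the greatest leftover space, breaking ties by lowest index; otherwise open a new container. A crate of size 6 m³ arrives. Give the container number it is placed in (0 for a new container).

4

Containers with room: container 3 (14 m³), container 4 (23 m³), container 5 (15 m³), container 6 (21 m³).
Most room is container 4 with 23 m³ free.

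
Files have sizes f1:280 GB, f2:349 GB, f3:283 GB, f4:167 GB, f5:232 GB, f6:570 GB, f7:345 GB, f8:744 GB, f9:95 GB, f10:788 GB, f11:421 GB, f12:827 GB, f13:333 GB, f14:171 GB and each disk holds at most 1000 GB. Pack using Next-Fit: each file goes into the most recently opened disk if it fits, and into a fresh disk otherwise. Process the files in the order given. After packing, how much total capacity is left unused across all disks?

f1 (280 GB) → disk 1 (remaining 720 GB)
f2 (349 GB) → disk 1 (remaining 371 GB)
f3 (283 GB) → disk 1 (remaining 88 GB)
f4 (167 GB) → disk 2 (remaining 833 GB)
f5 (232 GB) → disk 2 (remaining 601 GB)
f6 (570 GB) → disk 2 (remaining 31 GB)
f7 (345 GB) → disk 3 (remaining 655 GB)
f8 (744 GB) → disk 4 (remaining 256 GB)
f9 (95 GB) → disk 4 (remaining 161 GB)
f10 (788 GB) → disk 5 (remaining 212 GB)
f11 (421 GB) → disk 6 (remaining 579 GB)
f12 (827 GB) → disk 7 (remaining 173 GB)
f13 (333 GB) → disk 8 (remaining 667 GB)
f14 (171 GB) → disk 8 (remaining 496 GB)
8 disks × 1000 GB = 8000 GB; used 5605 GB; unused 2395 GB.

2395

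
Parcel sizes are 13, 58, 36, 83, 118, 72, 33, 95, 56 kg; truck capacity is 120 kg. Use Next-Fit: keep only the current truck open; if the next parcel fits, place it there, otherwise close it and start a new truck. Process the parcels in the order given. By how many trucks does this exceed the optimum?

1

Next-Fit: [13,58,36] [83] [118] [72,33] [95] [56] → 6 trucks.
Total size 564 kg; any packing needs at least ⌈564/120⌉ = 5 trucks.
An optimal packing achieves that bound: [118] [95,13] [83,36] [72,33] [58,56] → 5 trucks.
Excess: 6 − 5 = 1.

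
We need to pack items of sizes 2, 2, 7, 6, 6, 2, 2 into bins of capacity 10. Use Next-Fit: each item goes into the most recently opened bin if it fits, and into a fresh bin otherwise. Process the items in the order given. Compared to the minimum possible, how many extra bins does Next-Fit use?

1

Next-Fit: [2,2] [7] [6] [6,2,2] → 4 bins.
Total size 27; any packing needs at least ⌈27/10⌉ = 3 bins.
An optimal packing achieves that bound: [7,2] [6,2,2] [6,2] → 3 bins.
Excess: 4 − 3 = 1.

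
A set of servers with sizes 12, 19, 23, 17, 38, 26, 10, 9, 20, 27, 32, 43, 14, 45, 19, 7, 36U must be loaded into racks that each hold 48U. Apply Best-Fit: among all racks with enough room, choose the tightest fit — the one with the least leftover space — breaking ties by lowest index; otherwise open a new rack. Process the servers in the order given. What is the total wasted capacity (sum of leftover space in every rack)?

35

12U → rack 1 (remaining 36U)
19U → rack 1 (remaining 17U)
23U → rack 2 (remaining 25U)
17U → rack 1 (remaining 0U)
38U → rack 3 (remaining 10U)
26U → rack 4 (remaining 22U)
10U → rack 3 (remaining 0U)
9U → rack 4 (remaining 13U)
20U → rack 2 (remaining 5U)
27U → rack 5 (remaining 21U)
32U → rack 6 (remaining 16U)
43U → rack 7 (remaining 5U)
14U → rack 6 (remaining 2U)
45U → rack 8 (remaining 3U)
19U → rack 5 (remaining 2U)
7U → rack 4 (remaining 6U)
36U → rack 9 (remaining 12U)
9 racks × 48U = 432U; used 397U; unused 35U.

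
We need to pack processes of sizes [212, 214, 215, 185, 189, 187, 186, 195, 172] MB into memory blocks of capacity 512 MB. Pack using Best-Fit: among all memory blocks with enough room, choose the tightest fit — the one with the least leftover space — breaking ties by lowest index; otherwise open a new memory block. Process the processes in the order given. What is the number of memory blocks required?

212 MB → memory block 1 (remaining 300 MB)
214 MB → memory block 1 (remaining 86 MB)
215 MB → memory block 2 (remaining 297 MB)
185 MB → memory block 2 (remaining 112 MB)
189 MB → memory block 3 (remaining 323 MB)
187 MB → memory block 3 (remaining 136 MB)
186 MB → memory block 4 (remaining 326 MB)
195 MB → memory block 4 (remaining 131 MB)
172 MB → memory block 5 (remaining 340 MB)

5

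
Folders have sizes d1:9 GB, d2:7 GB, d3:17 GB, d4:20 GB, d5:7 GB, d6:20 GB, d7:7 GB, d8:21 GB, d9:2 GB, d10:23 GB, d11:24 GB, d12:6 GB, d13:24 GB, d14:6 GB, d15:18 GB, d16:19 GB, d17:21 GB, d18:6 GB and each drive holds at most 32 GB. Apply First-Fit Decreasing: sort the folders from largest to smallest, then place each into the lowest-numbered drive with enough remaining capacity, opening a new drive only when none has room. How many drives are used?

10

Sorted descending: 24, 24, 23, 21, 21, 20, 20, 19, 18, 17, 9, 7, 7, 7, 6, 6, 6, 2.
24 GB → drive 1 (remaining 8 GB)
24 GB → drive 2 (remaining 8 GB)
23 GB → drive 3 (remaining 9 GB)
21 GB → drive 4 (remaining 11 GB)
21 GB → drive 5 (remaining 11 GB)
20 GB → drive 6 (remaining 12 GB)
20 GB → drive 7 (remaining 12 GB)
19 GB → drive 8 (remaining 13 GB)
18 GB → drive 9 (remaining 14 GB)
17 GB → drive 10 (remaining 15 GB)
9 GB → drive 3 (remaining 0 GB)
7 GB → drive 1 (remaining 1 GB)
7 GB → drive 2 (remaining 1 GB)
7 GB → drive 4 (remaining 4 GB)
6 GB → drive 5 (remaining 5 GB)
6 GB → drive 6 (remaining 6 GB)
6 GB → drive 6 (remaining 0 GB)
2 GB → drive 4 (remaining 2 GB)
Final drives: [24,7] [24,7] [23,9] [21,7,2] [21,6] [20,6,6] [20] [19] [18] [17].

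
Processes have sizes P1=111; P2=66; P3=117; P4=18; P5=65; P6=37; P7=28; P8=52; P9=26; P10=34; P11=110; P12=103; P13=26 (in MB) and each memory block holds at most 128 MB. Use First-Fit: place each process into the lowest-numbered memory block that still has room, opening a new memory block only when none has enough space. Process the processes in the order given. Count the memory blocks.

7

memory block 1: place P1 (111 MB), 17 MB left
memory block 2: place P2 (66 MB), 62 MB left
memory block 3: place P3 (117 MB), 11 MB left
memory block 2: place P4 (18 MB), 44 MB left
memory block 4: place P5 (65 MB), 63 MB left
memory block 2: place P6 (37 MB), 7 MB left
memory block 4: place P7 (28 MB), 35 MB left
memory block 5: place P8 (52 MB), 76 MB left
memory block 4: place P9 (26 MB), 9 MB left
memory block 5: place P10 (34 MB), 42 MB left
memory block 6: place P11 (110 MB), 18 MB left
memory block 7: place P12 (103 MB), 25 MB left
memory block 5: place P13 (26 MB), 16 MB left
Final memory blocks: [111] [66,18,37] [117] [65,28,26] [52,34,26] [110] [103].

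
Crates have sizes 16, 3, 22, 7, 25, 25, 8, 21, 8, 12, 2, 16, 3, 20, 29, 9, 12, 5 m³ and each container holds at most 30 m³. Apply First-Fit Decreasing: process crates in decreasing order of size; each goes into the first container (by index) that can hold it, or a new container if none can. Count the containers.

9

Sorted descending: 29, 25, 25, 22, 21, 20, 16, 16, 12, 12, 9, 8, 8, 7, 5, 3, 3, 2.
container 1: place 29 m³, 1 m³ left
container 2: place 25 m³, 5 m³ left
container 3: place 25 m³, 5 m³ left
container 4: place 22 m³, 8 m³ left
container 5: place 21 m³, 9 m³ left
container 6: place 20 m³, 10 m³ left
container 7: place 16 m³, 14 m³ left
container 8: place 16 m³, 14 m³ left
container 7: place 12 m³, 2 m³ left
container 8: place 12 m³, 2 m³ left
container 5: place 9 m³, 0 m³ left
container 4: place 8 m³, 0 m³ left
container 6: place 8 m³, 2 m³ left
container 9: place 7 m³, 23 m³ left
container 2: place 5 m³, 0 m³ left
container 3: place 3 m³, 2 m³ left
container 9: place 3 m³, 20 m³ left
container 3: place 2 m³, 0 m³ left
Final containers: [29] [25,5] [25,3,2] [22,8] [21,9] [20,8] [16,12] [16,12] [7,3].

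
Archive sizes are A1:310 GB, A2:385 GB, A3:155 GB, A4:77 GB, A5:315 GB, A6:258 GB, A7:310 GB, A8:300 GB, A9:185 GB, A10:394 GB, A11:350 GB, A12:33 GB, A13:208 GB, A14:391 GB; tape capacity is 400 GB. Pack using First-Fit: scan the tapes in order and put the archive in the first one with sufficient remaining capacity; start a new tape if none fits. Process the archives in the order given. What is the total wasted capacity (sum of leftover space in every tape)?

tape 1: place A1 (310 GB), 90 GB left
tape 2: place A2 (385 GB), 15 GB left
tape 3: place A3 (155 GB), 245 GB left
tape 1: place A4 (77 GB), 13 GB left
tape 4: place A5 (315 GB), 85 GB left
tape 5: place A6 (258 GB), 142 GB left
tape 6: place A7 (310 GB), 90 GB left
tape 7: place A8 (300 GB), 100 GB left
tape 3: place A9 (185 GB), 60 GB left
tape 8: place A10 (394 GB), 6 GB left
tape 9: place A11 (350 GB), 50 GB left
tape 3: place A12 (33 GB), 27 GB left
tape 10: place A13 (208 GB), 192 GB left
tape 11: place A14 (391 GB), 9 GB left
11 tapes × 400 GB = 4400 GB; used 3671 GB; unused 729 GB.

729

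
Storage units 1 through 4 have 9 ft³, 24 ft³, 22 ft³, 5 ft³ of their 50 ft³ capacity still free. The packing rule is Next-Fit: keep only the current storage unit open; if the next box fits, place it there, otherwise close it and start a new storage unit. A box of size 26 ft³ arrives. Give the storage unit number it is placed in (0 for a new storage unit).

Next-Fit only looks at storage unit 4, which has 5 ft³ free.
26 ft³ does not fit, so a new storage unit is opened.

0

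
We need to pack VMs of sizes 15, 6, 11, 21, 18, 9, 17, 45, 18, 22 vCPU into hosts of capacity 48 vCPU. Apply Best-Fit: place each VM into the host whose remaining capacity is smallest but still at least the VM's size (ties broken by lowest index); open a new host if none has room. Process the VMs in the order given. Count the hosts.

host 1: place 15 vCPU, 33 vCPU left
host 1: place 6 vCPU, 27 vCPU left
host 1: place 11 vCPU, 16 vCPU left
host 2: place 21 vCPU, 27 vCPU left
host 2: place 18 vCPU, 9 vCPU left
host 2: place 9 vCPU, 0 vCPU left
host 3: place 17 vCPU, 31 vCPU left
host 4: place 45 vCPU, 3 vCPU left
host 3: place 18 vCPU, 13 vCPU left
host 5: place 22 vCPU, 26 vCPU left
Final hosts: [15,6,11] [21,18,9] [17,18] [45] [22].

5 hosts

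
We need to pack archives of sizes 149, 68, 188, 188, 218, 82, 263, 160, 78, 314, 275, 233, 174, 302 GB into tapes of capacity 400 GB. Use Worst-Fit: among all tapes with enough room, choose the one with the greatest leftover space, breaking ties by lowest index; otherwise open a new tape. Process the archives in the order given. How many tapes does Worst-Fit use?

149 GB → tape 1 (remaining 251 GB)
68 GB → tape 1 (remaining 183 GB)
188 GB → tape 2 (remaining 212 GB)
188 GB → tape 2 (remaining 24 GB)
218 GB → tape 3 (remaining 182 GB)
82 GB → tape 1 (remaining 101 GB)
263 GB → tape 4 (remaining 137 GB)
160 GB → tape 3 (remaining 22 GB)
78 GB → tape 4 (remaining 59 GB)
314 GB → tape 5 (remaining 86 GB)
275 GB → tape 6 (remaining 125 GB)
233 GB → tape 7 (remaining 167 GB)
174 GB → tape 8 (remaining 226 GB)
302 GB → tape 9 (remaining 98 GB)

9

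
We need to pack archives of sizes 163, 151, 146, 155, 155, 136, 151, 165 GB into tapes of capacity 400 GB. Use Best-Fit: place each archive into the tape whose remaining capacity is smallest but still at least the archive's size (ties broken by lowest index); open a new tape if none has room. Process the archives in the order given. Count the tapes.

4 tapes

tape 1: place 163 GB, 237 GB left
tape 1: place 151 GB, 86 GB left
tape 2: place 146 GB, 254 GB left
tape 2: place 155 GB, 99 GB left
tape 3: place 155 GB, 245 GB left
tape 3: place 136 GB, 109 GB left
tape 4: place 151 GB, 249 GB left
tape 4: place 165 GB, 84 GB left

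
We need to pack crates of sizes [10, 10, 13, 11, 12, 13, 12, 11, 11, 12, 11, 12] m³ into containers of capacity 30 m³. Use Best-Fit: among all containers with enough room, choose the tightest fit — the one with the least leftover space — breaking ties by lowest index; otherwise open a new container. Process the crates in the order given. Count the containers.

6 containers

container 1: place 10 m³, 20 m³ left
container 1: place 10 m³, 10 m³ left
container 2: place 13 m³, 17 m³ left
container 2: place 11 m³, 6 m³ left
container 3: place 12 m³, 18 m³ left
container 3: place 13 m³, 5 m³ left
container 4: place 12 m³, 18 m³ left
container 4: place 11 m³, 7 m³ left
container 5: place 11 m³, 19 m³ left
container 5: place 12 m³, 7 m³ left
container 6: place 11 m³, 19 m³ left
container 6: place 12 m³, 7 m³ left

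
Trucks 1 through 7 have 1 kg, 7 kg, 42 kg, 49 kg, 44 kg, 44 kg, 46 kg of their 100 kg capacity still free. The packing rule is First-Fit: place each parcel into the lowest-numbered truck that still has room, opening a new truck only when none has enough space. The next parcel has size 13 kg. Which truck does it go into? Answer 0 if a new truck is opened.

Trucks with room: truck 3 (42 kg), truck 4 (49 kg), truck 5 (44 kg), truck 6 (44 kg), truck 7 (46 kg).
The first with room is truck 3.

3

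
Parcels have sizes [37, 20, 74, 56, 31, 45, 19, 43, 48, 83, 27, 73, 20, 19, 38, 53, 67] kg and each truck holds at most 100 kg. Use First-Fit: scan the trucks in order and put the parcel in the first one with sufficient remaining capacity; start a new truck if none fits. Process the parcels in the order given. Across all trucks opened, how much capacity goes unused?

Put 37 kg in truck 1; 63 kg remain.
Put 20 kg in truck 1; 43 kg remain.
Put 74 kg in truck 2; 26 kg remain.
Put 56 kg in truck 3; 44 kg remain.
Put 31 kg in truck 1; 12 kg remain.
Put 45 kg in truck 4; 55 kg remain.
Put 19 kg in truck 2; 7 kg remain.
Put 43 kg in truck 3; 1 kg remain.
Put 48 kg in truck 4; 7 kg remain.
Put 83 kg in truck 5; 17 kg remain.
Put 27 kg in truck 6; 73 kg remain.
Put 73 kg in truck 6; 0 kg remain.
Put 20 kg in truck 7; 80 kg remain.
Put 19 kg in truck 7; 61 kg remain.
Put 38 kg in truck 7; 23 kg remain.
Put 53 kg in truck 8; 47 kg remain.
Put 67 kg in truck 9; 33 kg remain.
9 trucks × 100 kg = 900 kg; used 753 kg; unused 147 kg.

147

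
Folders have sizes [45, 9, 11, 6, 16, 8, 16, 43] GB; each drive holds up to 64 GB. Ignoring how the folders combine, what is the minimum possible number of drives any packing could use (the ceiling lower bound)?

3 drives

Total size = 45 + 9 + 11 + 6 + 16 + 8 + 16 + 43 = 154 GB.
⌈154 / 64⌉ = 3.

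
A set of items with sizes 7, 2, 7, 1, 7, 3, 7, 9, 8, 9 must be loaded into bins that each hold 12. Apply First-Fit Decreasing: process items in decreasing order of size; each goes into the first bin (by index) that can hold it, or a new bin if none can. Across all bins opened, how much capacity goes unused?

24

Sorted descending: 9, 9, 8, 7, 7, 7, 7, 3, 2, 1.
bin 1: place 9, 3 left
bin 2: place 9, 3 left
bin 3: place 8, 4 left
bin 4: place 7, 5 left
bin 5: place 7, 5 left
bin 6: place 7, 5 left
bin 7: place 7, 5 left
bin 1: place 3, 0 left
bin 2: place 2, 1 left
bin 2: place 1, 0 left
7 bins × 12 = 84; used 60; unused 24.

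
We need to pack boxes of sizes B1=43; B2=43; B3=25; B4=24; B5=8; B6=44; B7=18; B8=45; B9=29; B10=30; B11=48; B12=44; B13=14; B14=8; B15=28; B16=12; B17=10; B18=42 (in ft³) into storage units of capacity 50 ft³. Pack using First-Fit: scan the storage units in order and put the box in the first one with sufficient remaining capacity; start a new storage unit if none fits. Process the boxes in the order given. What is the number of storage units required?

Put B1 (43 ft³) in storage unit 1; 7 ft³ remain.
Put B2 (43 ft³) in storage unit 2; 7 ft³ remain.
Put B3 (25 ft³) in storage unit 3; 25 ft³ remain.
Put B4 (24 ft³) in storage unit 3; 1 ft³ remain.
Put B5 (8 ft³) in storage unit 4; 42 ft³ remain.
Put B6 (44 ft³) in storage unit 5; 6 ft³ remain.
Put B7 (18 ft³) in storage unit 4; 24 ft³ remain.
Put B8 (45 ft³) in storage unit 6; 5 ft³ remain.
Put B9 (29 ft³) in storage unit 7; 21 ft³ remain.
Put B10 (30 ft³) in storage unit 8; 20 ft³ remain.
Put B11 (48 ft³) in storage unit 9; 2 ft³ remain.
Put B12 (44 ft³) in storage unit 10; 6 ft³ remain.
Put B13 (14 ft³) in storage unit 4; 10 ft³ remain.
Put B14 (8 ft³) in storage unit 4; 2 ft³ remain.
Put B15 (28 ft³) in storage unit 11; 22 ft³ remain.
Put B16 (12 ft³) in storage unit 7; 9 ft³ remain.
Put B17 (10 ft³) in storage unit 8; 10 ft³ remain.
Put B18 (42 ft³) in storage unit 12; 8 ft³ remain.
Final storage units: [43] [43] [25,24] [8,18,14,8] [44] [45] [29,12] [30,10] [48] [44] [28] [42].

12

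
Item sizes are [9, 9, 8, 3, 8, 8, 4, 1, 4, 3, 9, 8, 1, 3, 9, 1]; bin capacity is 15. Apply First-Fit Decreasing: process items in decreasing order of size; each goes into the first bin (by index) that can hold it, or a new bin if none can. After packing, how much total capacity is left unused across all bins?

32

Sorted descending: 9, 9, 9, 9, 8, 8, 8, 8, 4, 4, 3, 3, 3, 1, 1, 1.
bin 1: place 9, 6 left
bin 2: place 9, 6 left
bin 3: place 9, 6 left
bin 4: place 9, 6 left
bin 5: place 8, 7 left
bin 6: place 8, 7 left
bin 7: place 8, 7 left
bin 8: place 8, 7 left
bin 1: place 4, 2 left
bin 2: place 4, 2 left
bin 3: place 3, 3 left
bin 3: place 3, 0 left
bin 4: place 3, 3 left
bin 1: place 1, 1 left
bin 1: place 1, 0 left
bin 2: place 1, 1 left
8 bins × 15 = 120; used 88; unused 32.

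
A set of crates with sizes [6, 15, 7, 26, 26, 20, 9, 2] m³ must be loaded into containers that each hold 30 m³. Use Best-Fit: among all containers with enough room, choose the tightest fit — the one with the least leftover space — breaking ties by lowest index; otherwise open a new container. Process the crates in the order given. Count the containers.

4

Put 6 m³ in container 1; 24 m³ remain.
Put 15 m³ in container 1; 9 m³ remain.
Put 7 m³ in container 1; 2 m³ remain.
Put 26 m³ in container 2; 4 m³ remain.
Put 26 m³ in container 3; 4 m³ remain.
Put 20 m³ in container 4; 10 m³ remain.
Put 9 m³ in container 4; 1 m³ remain.
Put 2 m³ in container 1; 0 m³ remain.
Final containers: [6,15,7,2] [26] [26] [20,9].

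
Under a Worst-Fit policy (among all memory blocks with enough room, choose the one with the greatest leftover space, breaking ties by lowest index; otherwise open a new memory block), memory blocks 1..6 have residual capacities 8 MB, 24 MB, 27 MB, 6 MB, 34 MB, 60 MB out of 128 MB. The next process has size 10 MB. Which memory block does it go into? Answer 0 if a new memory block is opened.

6

Memory blocks with room: memory block 2 (24 MB), memory block 3 (27 MB), memory block 5 (34 MB), memory block 6 (60 MB).
Most room is memory block 6 with 60 MB free.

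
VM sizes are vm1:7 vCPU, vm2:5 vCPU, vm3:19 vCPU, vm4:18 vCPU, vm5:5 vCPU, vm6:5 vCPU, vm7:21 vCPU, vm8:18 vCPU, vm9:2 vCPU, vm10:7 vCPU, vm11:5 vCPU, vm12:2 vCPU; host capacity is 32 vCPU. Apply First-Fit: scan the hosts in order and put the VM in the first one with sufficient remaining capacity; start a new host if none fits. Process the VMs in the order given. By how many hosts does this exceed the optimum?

First-Fit: [7,5,19] [18,5,5,2,2] [21,7] [18,5] → 4 hosts.
Total size 114 vCPU; any packing needs at least ⌈114/32⌉ = 4 hosts.
So 4 is already optimal.

0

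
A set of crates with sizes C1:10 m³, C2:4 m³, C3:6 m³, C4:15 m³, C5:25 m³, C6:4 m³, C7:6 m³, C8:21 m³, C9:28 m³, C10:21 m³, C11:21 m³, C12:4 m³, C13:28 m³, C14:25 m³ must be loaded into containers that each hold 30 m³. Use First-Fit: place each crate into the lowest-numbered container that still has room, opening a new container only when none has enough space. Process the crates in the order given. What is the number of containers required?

9

Put C1 (10 m³) in container 1; 20 m³ remain.
Put C2 (4 m³) in container 1; 16 m³ remain.
Put C3 (6 m³) in container 1; 10 m³ remain.
Put C4 (15 m³) in container 2; 15 m³ remain.
Put C5 (25 m³) in container 3; 5 m³ remain.
Put C6 (4 m³) in container 1; 6 m³ remain.
Put C7 (6 m³) in container 1; 0 m³ remain.
Put C8 (21 m³) in container 4; 9 m³ remain.
Put C9 (28 m³) in container 5; 2 m³ remain.
Put C10 (21 m³) in container 6; 9 m³ remain.
Put C11 (21 m³) in container 7; 9 m³ remain.
Put C12 (4 m³) in container 2; 11 m³ remain.
Put C13 (28 m³) in container 8; 2 m³ remain.
Put C14 (25 m³) in container 9; 5 m³ remain.
Final containers: [10,4,6,4,6] [15,4] [25] [21] [28] [21] [21] [28] [25].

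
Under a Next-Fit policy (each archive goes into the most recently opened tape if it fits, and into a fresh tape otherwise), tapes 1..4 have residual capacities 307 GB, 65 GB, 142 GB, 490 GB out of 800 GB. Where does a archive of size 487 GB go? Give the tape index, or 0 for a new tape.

Next-Fit only looks at tape 4, which has 490 GB free.
487 GB fits there.

4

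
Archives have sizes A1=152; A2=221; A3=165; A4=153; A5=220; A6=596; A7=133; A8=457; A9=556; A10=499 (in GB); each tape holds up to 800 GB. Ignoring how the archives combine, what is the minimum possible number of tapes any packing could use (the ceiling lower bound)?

4

Total size = 152 + 221 + 165 + 153 + 220 + 596 + 133 + 457 + 556 + 499 = 3152 GB.
⌈3152 / 800⌉ = 4.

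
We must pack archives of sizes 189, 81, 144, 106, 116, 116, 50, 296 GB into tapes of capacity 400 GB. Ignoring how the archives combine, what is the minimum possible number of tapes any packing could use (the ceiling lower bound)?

Total size = 189 + 81 + 144 + 106 + 116 + 116 + 50 + 296 = 1098 GB.
⌈1098 / 400⌉ = 3.

3 tapes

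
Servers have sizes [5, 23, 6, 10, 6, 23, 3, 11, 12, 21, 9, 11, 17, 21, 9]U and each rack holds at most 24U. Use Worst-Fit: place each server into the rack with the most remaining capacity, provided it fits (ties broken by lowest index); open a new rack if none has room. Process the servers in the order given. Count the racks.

5U → rack 1 (remaining 19U)
23U → rack 2 (remaining 1U)
6U → rack 1 (remaining 13U)
10U → rack 1 (remaining 3U)
6U → rack 3 (remaining 18U)
23U → rack 4 (remaining 1U)
3U → rack 3 (remaining 15U)
11U → rack 3 (remaining 4U)
12U → rack 5 (remaining 12U)
21U → rack 6 (remaining 3U)
9U → rack 5 (remaining 3U)
11U → rack 7 (remaining 13U)
17U → rack 8 (remaining 7U)
21U → rack 9 (remaining 3U)
9U → rack 7 (remaining 4U)

9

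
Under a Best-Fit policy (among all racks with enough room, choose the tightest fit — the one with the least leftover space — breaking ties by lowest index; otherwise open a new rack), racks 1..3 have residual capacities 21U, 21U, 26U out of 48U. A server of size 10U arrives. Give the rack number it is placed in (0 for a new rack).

Racks with room: rack 1 (21U), rack 2 (21U), rack 3 (26U).
Tightest fit is rack 1 with 21U free.

1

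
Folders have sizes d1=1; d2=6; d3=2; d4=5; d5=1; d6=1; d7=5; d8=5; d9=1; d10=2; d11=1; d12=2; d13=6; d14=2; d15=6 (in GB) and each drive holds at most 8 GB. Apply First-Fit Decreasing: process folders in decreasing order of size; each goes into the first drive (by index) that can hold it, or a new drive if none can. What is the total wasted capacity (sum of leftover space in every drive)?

2

Sorted descending: 6, 6, 6, 5, 5, 5, 2, 2, 2, 2, 1, 1, 1, 1, 1.
Put 6 GB in drive 1; 2 GB remain.
Put 6 GB in drive 2; 2 GB remain.
Put 6 GB in drive 3; 2 GB remain.
Put 5 GB in drive 4; 3 GB remain.
Put 5 GB in drive 5; 3 GB remain.
Put 5 GB in drive 6; 3 GB remain.
Put 2 GB in drive 1; 0 GB remain.
Put 2 GB in drive 2; 0 GB remain.
Put 2 GB in drive 3; 0 GB remain.
Put 2 GB in drive 4; 1 GB remain.
Put 1 GB in drive 4; 0 GB remain.
Put 1 GB in drive 5; 2 GB remain.
Put 1 GB in drive 5; 1 GB remain.
Put 1 GB in drive 5; 0 GB remain.
Put 1 GB in drive 6; 2 GB remain.
6 drives × 8 GB = 48 GB; used 46 GB; unused 2 GB.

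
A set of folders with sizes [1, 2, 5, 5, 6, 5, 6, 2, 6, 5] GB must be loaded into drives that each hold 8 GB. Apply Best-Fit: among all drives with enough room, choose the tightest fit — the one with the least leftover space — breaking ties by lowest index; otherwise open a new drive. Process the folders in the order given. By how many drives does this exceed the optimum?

Best-Fit: [1,2,5] [5] [6,2] [5] [6] [6] [5] → 7 drives.
7 folders exceed 4 GB (half the capacity), and no two of those can share a drive, so at least 7 drives are needed.
So 7 is already optimal.

0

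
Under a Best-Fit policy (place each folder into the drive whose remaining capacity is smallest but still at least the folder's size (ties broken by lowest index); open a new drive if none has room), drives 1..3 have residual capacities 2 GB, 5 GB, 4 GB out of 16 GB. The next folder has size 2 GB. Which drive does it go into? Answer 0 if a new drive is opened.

Drives with room: drive 1 (2 GB), drive 2 (5 GB), drive 3 (4 GB).
Tightest fit is drive 1 with 2 GB free.

1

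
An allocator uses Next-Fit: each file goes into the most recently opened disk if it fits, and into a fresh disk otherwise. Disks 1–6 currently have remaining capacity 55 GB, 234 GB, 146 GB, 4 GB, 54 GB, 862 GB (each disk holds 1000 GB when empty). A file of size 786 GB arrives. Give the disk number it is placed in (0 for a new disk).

Next-Fit only looks at disk 6, which has 862 GB free.
786 GB fits there.

6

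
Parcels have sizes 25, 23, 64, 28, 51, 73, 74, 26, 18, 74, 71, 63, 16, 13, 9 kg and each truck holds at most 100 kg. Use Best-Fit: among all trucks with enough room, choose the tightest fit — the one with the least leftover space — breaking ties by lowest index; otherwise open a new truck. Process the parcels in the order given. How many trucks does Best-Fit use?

7

Put 25 kg in truck 1; 75 kg remain.
Put 23 kg in truck 1; 52 kg remain.
Put 64 kg in truck 2; 36 kg remain.
Put 28 kg in truck 2; 8 kg remain.
Put 51 kg in truck 1; 1 kg remain.
Put 73 kg in truck 3; 27 kg remain.
Put 74 kg in truck 4; 26 kg remain.
Put 26 kg in truck 4; 0 kg remain.
Put 18 kg in truck 3; 9 kg remain.
Put 74 kg in truck 5; 26 kg remain.
Put 71 kg in truck 6; 29 kg remain.
Put 63 kg in truck 7; 37 kg remain.
Put 16 kg in truck 5; 10 kg remain.
Put 13 kg in truck 6; 16 kg remain.
Put 9 kg in truck 3; 0 kg remain.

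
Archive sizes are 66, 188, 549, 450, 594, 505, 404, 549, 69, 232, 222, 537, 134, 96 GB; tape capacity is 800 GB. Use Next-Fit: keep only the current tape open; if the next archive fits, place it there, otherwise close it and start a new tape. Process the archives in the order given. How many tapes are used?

tape 1: place 66 GB, 734 GB left
tape 1: place 188 GB, 546 GB left
tape 2: place 549 GB, 251 GB left
tape 3: place 450 GB, 350 GB left
tape 4: place 594 GB, 206 GB left
tape 5: place 505 GB, 295 GB left
tape 6: place 404 GB, 396 GB left
tape 7: place 549 GB, 251 GB left
tape 7: place 69 GB, 182 GB left
tape 8: place 232 GB, 568 GB left
tape 8: place 222 GB, 346 GB left
tape 9: place 537 GB, 263 GB left
tape 9: place 134 GB, 129 GB left
tape 9: place 96 GB, 33 GB left

9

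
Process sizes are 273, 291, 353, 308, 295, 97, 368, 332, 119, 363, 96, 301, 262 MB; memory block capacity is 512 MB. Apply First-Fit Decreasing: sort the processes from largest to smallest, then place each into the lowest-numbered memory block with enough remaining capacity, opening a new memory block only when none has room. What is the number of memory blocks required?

Sorted descending: 368, 363, 353, 332, 308, 301, 295, 291, 273, 262, 119, 97, 96.
memory block 1: place 368 MB, 144 MB left
memory block 2: place 363 MB, 149 MB left
memory block 3: place 353 MB, 159 MB left
memory block 4: place 332 MB, 180 MB left
memory block 5: place 308 MB, 204 MB left
memory block 6: place 301 MB, 211 MB left
memory block 7: place 295 MB, 217 MB left
memory block 8: place 291 MB, 221 MB left
memory block 9: place 273 MB, 239 MB left
memory block 10: place 262 MB, 250 MB left
memory block 1: place 119 MB, 25 MB left
memory block 2: place 97 MB, 52 MB left
memory block 3: place 96 MB, 63 MB left

10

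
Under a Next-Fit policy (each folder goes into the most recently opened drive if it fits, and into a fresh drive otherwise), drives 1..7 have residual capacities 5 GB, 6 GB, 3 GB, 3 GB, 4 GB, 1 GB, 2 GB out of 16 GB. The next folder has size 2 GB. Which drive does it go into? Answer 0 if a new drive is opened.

7

Next-Fit only looks at drive 7, which has 2 GB free.
2 GB fits there.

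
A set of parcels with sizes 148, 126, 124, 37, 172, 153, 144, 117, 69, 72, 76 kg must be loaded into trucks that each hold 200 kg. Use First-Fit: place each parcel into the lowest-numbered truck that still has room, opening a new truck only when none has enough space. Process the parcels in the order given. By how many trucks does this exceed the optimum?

0

First-Fit: [148,37] [126,69] [124,72] [172] [153] [144] [117,76] → 7 trucks.
Total size 1238 kg; any packing needs at least ⌈1238/200⌉ = 7 trucks.
So 7 is already optimal.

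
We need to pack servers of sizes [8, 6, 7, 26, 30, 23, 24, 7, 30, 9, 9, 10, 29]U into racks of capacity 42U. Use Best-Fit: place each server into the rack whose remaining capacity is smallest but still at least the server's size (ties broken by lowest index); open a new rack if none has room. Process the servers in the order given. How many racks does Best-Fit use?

rack 1: place 8U, 34U left
rack 1: place 6U, 28U left
rack 1: place 7U, 21U left
rack 2: place 26U, 16U left
rack 3: place 30U, 12U left
rack 4: place 23U, 19U left
rack 5: place 24U, 18U left
rack 3: place 7U, 5U left
rack 6: place 30U, 12U left
rack 6: place 9U, 3U left
rack 2: place 9U, 7U left
rack 5: place 10U, 8U left
rack 7: place 29U, 13U left

7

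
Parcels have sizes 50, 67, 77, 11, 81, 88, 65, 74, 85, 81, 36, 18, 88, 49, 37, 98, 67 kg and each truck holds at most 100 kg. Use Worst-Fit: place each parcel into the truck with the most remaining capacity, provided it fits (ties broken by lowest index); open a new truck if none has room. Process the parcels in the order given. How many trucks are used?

truck 1: place 50 kg, 50 kg left
truck 2: place 67 kg, 33 kg left
truck 3: place 77 kg, 23 kg left
truck 1: place 11 kg, 39 kg left
truck 4: place 81 kg, 19 kg left
truck 5: place 88 kg, 12 kg left
truck 6: place 65 kg, 35 kg left
truck 7: place 74 kg, 26 kg left
truck 8: place 85 kg, 15 kg left
truck 9: place 81 kg, 19 kg left
truck 1: place 36 kg, 3 kg left
truck 6: place 18 kg, 17 kg left
truck 10: place 88 kg, 12 kg left
truck 11: place 49 kg, 51 kg left
truck 11: place 37 kg, 14 kg left
truck 12: place 98 kg, 2 kg left
truck 13: place 67 kg, 33 kg left

13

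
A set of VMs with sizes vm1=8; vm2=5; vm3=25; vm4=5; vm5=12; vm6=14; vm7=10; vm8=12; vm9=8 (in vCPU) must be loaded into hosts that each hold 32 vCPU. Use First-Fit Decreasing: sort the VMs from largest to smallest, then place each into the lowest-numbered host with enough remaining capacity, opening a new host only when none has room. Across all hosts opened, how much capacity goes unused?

29

Sorted descending: 25, 14, 12, 12, 10, 8, 8, 5, 5.
25 vCPU → host 1 (remaining 7 vCPU)
14 vCPU → host 2 (remaining 18 vCPU)
12 vCPU → host 2 (remaining 6 vCPU)
12 vCPU → host 3 (remaining 20 vCPU)
10 vCPU → host 3 (remaining 10 vCPU)
8 vCPU → host 3 (remaining 2 vCPU)
8 vCPU → host 4 (remaining 24 vCPU)
5 vCPU → host 1 (remaining 2 vCPU)
5 vCPU → host 2 (remaining 1 vCPU)
4 hosts × 32 vCPU = 128 vCPU; used 99 vCPU; unused 29 vCPU.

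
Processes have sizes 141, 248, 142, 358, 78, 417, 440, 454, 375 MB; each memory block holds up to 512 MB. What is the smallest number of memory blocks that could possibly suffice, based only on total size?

6 memory blocks

Total size = 141 + 248 + 142 + 358 + 78 + 417 + 440 + 454 + 375 = 2653 MB.
⌈2653 / 512⌉ = 6.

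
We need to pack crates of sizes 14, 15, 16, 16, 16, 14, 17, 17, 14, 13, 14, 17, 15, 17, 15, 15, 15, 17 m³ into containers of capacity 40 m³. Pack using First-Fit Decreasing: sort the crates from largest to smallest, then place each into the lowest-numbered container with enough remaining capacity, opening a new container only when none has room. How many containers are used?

Sorted descending: 17, 17, 17, 17, 17, 16, 16, 16, 15, 15, 15, 15, 15, 14, 14, 14, 14, 13.
17 m³ → container 1 (remaining 23 m³)
17 m³ → container 1 (remaining 6 m³)
17 m³ → container 2 (remaining 23 m³)
17 m³ → container 2 (remaining 6 m³)
17 m³ → container 3 (remaining 23 m³)
16 m³ → container 3 (remaining 7 m³)
16 m³ → container 4 (remaining 24 m³)
16 m³ → container 4 (remaining 8 m³)
15 m³ → container 5 (remaining 25 m³)
15 m³ → container 5 (remaining 10 m³)
15 m³ → container 6 (remaining 25 m³)
15 m³ → container 6 (remaining 10 m³)
15 m³ → container 7 (remaining 25 m³)
14 m³ → container 7 (remaining 11 m³)
14 m³ → container 8 (remaining 26 m³)
14 m³ → container 8 (remaining 12 m³)
14 m³ → container 9 (remaining 26 m³)
13 m³ → container 9 (remaining 13 m³)
Final containers: [17,17] [17,17] [17,16] [16,16] [15,15] [15,15] [15,14] [14,14] [14,13].

9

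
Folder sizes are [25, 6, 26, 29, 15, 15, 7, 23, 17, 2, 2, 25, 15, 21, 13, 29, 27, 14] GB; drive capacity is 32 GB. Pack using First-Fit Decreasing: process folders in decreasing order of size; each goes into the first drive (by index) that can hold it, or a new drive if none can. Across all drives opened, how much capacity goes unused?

Sorted descending: 29, 29, 27, 26, 25, 25, 23, 21, 17, 15, 15, 15, 14, 13, 7, 6, 2, 2.
Put 29 GB in drive 1; 3 GB remain.
Put 29 GB in drive 2; 3 GB remain.
Put 27 GB in drive 3; 5 GB remain.
Put 26 GB in drive 4; 6 GB remain.
Put 25 GB in drive 5; 7 GB remain.
Put 25 GB in drive 6; 7 GB remain.
Put 23 GB in drive 7; 9 GB remain.
Put 21 GB in drive 8; 11 GB remain.
Put 17 GB in drive 9; 15 GB remain.
Put 15 GB in drive 9; 0 GB remain.
Put 15 GB in drive 10; 17 GB remain.
Put 15 GB in drive 10; 2 GB remain.
Put 14 GB in drive 11; 18 GB remain.
Put 13 GB in drive 11; 5 GB remain.
Put 7 GB in drive 5; 0 GB remain.
Put 6 GB in drive 4; 0 GB remain.
Put 2 GB in drive 1; 1 GB remain.
Put 2 GB in drive 2; 1 GB remain.
11 drives × 32 GB = 352 GB; used 311 GB; unused 41 GB.

41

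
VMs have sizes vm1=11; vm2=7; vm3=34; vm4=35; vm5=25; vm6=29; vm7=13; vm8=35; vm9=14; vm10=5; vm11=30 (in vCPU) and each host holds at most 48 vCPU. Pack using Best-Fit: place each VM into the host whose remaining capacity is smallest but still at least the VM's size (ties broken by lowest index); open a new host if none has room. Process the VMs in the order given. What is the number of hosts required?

vm1 (11 vCPU) → host 1 (remaining 37 vCPU)
vm2 (7 vCPU) → host 1 (remaining 30 vCPU)
vm3 (34 vCPU) → host 2 (remaining 14 vCPU)
vm4 (35 vCPU) → host 3 (remaining 13 vCPU)
vm5 (25 vCPU) → host 1 (remaining 5 vCPU)
vm6 (29 vCPU) → host 4 (remaining 19 vCPU)
vm7 (13 vCPU) → host 3 (remaining 0 vCPU)
vm8 (35 vCPU) → host 5 (remaining 13 vCPU)
vm9 (14 vCPU) → host 2 (remaining 0 vCPU)
vm10 (5 vCPU) → host 1 (remaining 0 vCPU)
vm11 (30 vCPU) → host 6 (remaining 18 vCPU)
Final hosts: [11,7,25,5] [34,14] [35,13] [29] [35] [30].

6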